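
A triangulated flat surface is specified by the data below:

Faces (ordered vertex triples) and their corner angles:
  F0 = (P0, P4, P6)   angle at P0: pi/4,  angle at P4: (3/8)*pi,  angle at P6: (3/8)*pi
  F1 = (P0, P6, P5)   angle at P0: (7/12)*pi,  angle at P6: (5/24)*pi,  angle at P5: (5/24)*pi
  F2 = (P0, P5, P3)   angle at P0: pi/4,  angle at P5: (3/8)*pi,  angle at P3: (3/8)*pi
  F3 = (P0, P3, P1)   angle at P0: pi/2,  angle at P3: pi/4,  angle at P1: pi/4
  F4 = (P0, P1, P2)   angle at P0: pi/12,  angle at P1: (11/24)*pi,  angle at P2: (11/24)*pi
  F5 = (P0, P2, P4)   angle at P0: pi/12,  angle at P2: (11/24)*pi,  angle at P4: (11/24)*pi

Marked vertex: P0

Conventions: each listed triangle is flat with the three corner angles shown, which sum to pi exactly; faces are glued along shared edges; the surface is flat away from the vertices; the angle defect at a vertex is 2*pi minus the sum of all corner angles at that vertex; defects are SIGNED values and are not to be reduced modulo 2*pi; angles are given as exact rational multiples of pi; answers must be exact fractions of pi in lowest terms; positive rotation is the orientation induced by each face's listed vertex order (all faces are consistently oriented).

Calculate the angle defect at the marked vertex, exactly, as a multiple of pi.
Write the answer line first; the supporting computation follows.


Answer: defect(P0) = pi/4

Sum of corner angles at P0: (7/4)*pi
defect = 2*pi - (7/4)*pi


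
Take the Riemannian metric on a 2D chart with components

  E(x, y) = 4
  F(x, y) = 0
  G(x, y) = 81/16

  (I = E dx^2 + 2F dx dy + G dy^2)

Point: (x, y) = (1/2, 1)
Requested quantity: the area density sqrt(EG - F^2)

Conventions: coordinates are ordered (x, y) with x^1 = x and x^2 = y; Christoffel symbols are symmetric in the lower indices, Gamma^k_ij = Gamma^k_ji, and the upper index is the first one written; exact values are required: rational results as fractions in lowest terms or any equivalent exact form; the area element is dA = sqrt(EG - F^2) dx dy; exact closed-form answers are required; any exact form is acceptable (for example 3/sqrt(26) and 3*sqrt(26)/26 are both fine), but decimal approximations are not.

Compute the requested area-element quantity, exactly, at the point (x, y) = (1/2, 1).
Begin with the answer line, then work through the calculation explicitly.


Answer: sqrt(EG - F^2) = 9/2

E = 4, F = 0, G = 81/16; EG - F^2 = 81/4


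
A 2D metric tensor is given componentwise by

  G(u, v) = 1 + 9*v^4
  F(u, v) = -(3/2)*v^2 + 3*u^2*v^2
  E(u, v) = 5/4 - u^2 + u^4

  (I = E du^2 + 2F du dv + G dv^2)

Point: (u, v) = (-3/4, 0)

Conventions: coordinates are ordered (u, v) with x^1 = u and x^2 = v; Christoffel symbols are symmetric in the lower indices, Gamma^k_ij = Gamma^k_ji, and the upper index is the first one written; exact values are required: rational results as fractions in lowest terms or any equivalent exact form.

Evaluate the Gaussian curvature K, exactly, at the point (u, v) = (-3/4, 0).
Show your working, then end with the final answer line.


E = 257/256, F = 0, G = 1, EG - F^2 = 257/256 at the point
E_u = -3/16, E_v = 0, F_u = 0, F_v = 0, G_u = 0, G_v = 0
E_vv = 0, F_uv = 0, G_uu = 0
Compute both Brioschi determinants and normalise by (EG - F^2)^2.
M1 = [[-E_vv/2 + F_uv - G_uu/2, E_u/2, F_u - E_v/2], [F_v - G_u/2, E, F], [G_v/2, F, G]] = [[0, -3/32, 0], [0, 257/256, 0], [0, 0, 1]]; det M1 = 0
M2 = [[0, E_v/2, G_u/2], [E_v/2, E, F], [G_u/2, F, G]] = [[0, 0, 0], [0, 257/256, 0], [0, 0, 1]]; det M2 = 0
det M1 - det M2 = 0; K = 0 / (257/256)^2 = 0

Answer: K = 0


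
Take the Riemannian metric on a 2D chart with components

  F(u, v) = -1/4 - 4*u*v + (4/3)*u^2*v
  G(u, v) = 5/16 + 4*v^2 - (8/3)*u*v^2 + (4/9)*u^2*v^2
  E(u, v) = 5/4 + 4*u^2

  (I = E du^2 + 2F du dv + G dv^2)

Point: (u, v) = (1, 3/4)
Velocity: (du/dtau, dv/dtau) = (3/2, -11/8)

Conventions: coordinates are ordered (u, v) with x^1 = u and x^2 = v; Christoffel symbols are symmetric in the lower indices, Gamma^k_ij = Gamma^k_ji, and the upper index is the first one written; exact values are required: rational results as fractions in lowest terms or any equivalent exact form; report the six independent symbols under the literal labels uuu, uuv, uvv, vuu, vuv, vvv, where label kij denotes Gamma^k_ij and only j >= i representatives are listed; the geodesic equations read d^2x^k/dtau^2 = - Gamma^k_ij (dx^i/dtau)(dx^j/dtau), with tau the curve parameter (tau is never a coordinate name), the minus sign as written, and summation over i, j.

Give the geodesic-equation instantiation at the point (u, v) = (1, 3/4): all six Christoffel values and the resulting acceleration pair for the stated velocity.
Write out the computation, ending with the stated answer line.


E = 21/4, F = -9/4, G = 21/16 at the point
E_u = 8, E_v = 0, F_u = -1, F_v = -8/3, G_u = -1, G_v = 8/3
EG - F^2 = 117/64;  g^inv = (64/117) * [[21/16, 9/4], [9/4, 21/4]]
first-kind symbols [ij,l] = (1/2)(d_i g_jl + d_j g_il - d_l g_ij): [uu,u] = E_u/2 = 4, [uu,v] = F_u - E_v/2 = -1, [uv,u] = E_v/2 = 0, [uv,v] = G_u/2 = -1/2, [vv,u] = F_v - G_u/2 = -13/6, [vv,v] = G_v/2 = 4/3
Gamma^u_ij = (G*[ij,u] - F*[ij,v])/(EG - F^2), Gamma^v_ij = (E*[ij,v] - F*[ij,u])/(EG - F^2)
Gamma_uuu = 64/39, Gamma_uuv = -8/13, Gamma_uvv = 10/117, Gamma_vuu = 80/39, Gamma_vuv = -56/39, Gamma_vvv = 136/117
d^2u/dtau^2 = -(Gamma_uuu*(3/2)^2 + 2*Gamma_uuv*(3/2)*(-11/8) + Gamma_uvv*(-11/8)^2) = -1841/288
d^2v/dtau^2 = -(Gamma_vuu*(3/2)^2 + 2*Gamma_vuv*(3/2)*(-11/8) + Gamma_vvv*(-11/8)^2) = -917/72

Answer: Gamma_uuu = 64/39, Gamma_uuv = -8/13, Gamma_uvv = 10/117, Gamma_vuu = 80/39, Gamma_vuv = -56/39, Gamma_vvv = 136/117; accelerations (d^2u/dtau^2, d^2v/dtau^2) = (-1841/288, -917/72)


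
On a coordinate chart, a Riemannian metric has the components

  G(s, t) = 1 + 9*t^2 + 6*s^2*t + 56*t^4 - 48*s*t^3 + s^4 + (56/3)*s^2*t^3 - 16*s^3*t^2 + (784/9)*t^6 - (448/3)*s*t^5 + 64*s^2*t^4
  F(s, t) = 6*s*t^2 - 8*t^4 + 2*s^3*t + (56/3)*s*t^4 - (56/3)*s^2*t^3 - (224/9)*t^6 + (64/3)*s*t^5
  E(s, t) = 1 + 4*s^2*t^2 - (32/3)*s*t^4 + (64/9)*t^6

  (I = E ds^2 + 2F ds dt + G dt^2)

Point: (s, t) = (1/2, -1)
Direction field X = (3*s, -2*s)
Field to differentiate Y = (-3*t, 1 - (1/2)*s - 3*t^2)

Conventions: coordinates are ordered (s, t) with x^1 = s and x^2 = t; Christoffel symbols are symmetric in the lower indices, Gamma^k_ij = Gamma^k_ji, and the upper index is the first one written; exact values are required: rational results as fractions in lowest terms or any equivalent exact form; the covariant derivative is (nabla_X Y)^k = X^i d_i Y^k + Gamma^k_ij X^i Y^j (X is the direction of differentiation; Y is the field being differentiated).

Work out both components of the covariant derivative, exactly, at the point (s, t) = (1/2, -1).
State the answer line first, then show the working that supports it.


Answer: (nabla_X Y)^s = 20427/5399, (nabla_X Y)^t = -309051/21596

E = 34/9, F = -965/36, G = 37393/144 at the point
E_s = -20/3, E_t = -70/3, F_s = 41/2, F_t = 2131/12, G_s = 1351/6, G_t = -2509/2
EG - F^2 = 37793/144;  g^inv = (144/37793) * [[37393/144, 965/36], [965/36, 34/9]]
first-kind symbols [ij,l] = (1/2)(d_i g_jl + d_j g_il - d_l g_ij): [ss,s] = E_s/2 = -10/3, [ss,t] = F_s - E_t/2 = 193/6, [st,s] = E_t/2 = -35/3, [st,t] = G_s/2 = 1351/12, [tt,s] = F_t - G_s/2 = 65, [tt,t] = G_t/2 = -2509/4
Gamma^s_ij = (G*[ij,s] - F*[ij,t])/(EG - F^2), Gamma^t_ij = (E*[ij,t] - F*[ij,s])/(EG - F^2)
Gamma_sss = -480/37793, Gamma_sst = -240/5399, Gamma_stt = 9360/37793, Gamma_tss = 4632/37793, Gamma_tst = 2316/5399, Gamma_ttt = -90324/37793
X = (3/2, -1), Y = (3, -9/4) at the point


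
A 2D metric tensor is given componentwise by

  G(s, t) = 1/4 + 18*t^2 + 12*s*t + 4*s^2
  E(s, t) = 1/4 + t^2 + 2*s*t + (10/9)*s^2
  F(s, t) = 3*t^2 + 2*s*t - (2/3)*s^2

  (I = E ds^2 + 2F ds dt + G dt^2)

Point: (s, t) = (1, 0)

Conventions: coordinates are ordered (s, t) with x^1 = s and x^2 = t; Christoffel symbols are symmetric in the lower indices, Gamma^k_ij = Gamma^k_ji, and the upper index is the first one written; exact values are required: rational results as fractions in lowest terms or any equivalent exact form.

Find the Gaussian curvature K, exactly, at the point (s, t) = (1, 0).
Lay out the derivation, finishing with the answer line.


E = 49/36, F = -2/3, G = 17/4, EG - F^2 = 769/144 at the point
E_s = 20/9, E_t = 2, F_s = -4/3, F_t = 2, G_s = 8, G_t = 12
E_tt = 2, F_st = 2, G_ss = 8
By Brioschi, K is (det M1 - det M2) divided by (EG - F^2) squared.
M1 = [[-E_tt/2 + F_st - G_ss/2, E_s/2, F_s - E_t/2], [F_t - G_s/2, E, F], [G_t/2, F, G]] = [[-3, 10/9, -7/3], [-2, 49/36, -2/3], [6, -2/3, 17/4]]; det M1 = 709/144
M2 = [[0, E_t/2, G_s/2], [E_t/2, E, F], [G_s/2, F, G]] = [[0, 1, 4], [1, 49/36, -2/3], [4, -2/3, 17/4]]; det M2 = -1129/36
det M1 - det M2 = 5225/144; K = 5225/144 / (769/144)^2 = 752400/591361

Answer: K = 752400/591361


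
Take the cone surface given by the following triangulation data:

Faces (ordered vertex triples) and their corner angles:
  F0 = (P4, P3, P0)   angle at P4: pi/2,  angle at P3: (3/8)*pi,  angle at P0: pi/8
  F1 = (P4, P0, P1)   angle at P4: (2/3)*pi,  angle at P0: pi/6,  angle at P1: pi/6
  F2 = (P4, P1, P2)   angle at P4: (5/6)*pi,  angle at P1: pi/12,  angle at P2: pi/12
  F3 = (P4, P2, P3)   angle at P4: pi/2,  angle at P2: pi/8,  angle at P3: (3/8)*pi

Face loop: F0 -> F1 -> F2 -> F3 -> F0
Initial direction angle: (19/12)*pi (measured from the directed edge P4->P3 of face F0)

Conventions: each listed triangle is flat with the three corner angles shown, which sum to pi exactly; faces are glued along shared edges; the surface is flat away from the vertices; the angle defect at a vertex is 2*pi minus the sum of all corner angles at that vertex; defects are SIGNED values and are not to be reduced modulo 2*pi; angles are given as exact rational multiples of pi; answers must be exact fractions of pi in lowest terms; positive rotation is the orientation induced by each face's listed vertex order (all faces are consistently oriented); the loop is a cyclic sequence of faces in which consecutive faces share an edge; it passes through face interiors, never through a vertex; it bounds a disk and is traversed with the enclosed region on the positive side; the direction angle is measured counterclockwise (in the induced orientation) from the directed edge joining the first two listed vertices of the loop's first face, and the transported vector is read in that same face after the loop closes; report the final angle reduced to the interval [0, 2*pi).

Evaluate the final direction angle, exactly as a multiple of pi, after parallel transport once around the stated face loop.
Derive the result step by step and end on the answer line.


enclosed vertex P4: corner angles sum to (5/2)*pi, defect = 2*pi - (5/2)*pi = -pi/2
the rotation equals the total enclosed defect, so the final angle is initial + defects (mod 2*pi)
final angle = (19/12)*pi - pi/2 = (13/12)*pi (mod 2*pi)

Answer: final direction angle = (13/12)*pi


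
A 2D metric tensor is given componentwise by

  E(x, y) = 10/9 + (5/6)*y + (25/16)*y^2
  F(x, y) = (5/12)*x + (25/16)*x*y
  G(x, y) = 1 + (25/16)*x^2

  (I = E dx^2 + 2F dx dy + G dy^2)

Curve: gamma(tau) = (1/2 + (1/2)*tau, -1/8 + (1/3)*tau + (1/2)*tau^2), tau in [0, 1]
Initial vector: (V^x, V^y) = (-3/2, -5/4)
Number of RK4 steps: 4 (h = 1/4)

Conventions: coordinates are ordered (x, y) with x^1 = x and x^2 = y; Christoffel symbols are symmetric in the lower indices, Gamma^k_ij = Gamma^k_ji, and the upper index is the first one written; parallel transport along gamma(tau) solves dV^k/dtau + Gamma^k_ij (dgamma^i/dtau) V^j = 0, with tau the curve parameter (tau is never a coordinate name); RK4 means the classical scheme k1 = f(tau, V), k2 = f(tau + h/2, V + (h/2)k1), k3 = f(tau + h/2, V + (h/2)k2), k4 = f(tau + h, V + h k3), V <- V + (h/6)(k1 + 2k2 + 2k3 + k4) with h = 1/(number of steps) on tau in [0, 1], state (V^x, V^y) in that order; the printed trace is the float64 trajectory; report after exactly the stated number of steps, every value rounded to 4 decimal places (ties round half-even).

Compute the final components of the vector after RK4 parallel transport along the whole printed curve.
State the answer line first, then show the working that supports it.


Answer: V^x = -1.0490, V^y = -0.4886

gamma'(tau) = (1/2, 1/3 + tau); f(tau, V)^k = -Gamma^k_ij(gamma(tau)) gamma'^i(tau) V^j; h = 1/4; intermediate values shown to 6 dp
curve data and Christoffel symbols at the stage parameters:
  tau = 0.000000: gamma = (0.500000, -0.125000), gamma' = (0.500000, 0.333333); Gamma_xxx = 0.000000, Gamma_xxy = 0.155666, Gamma_xyy = 0.000000, Gamma_yxx = 0.000000, Gamma_yxy = 0.549409, Gamma_yyy = 0.000000
  tau = 0.125000: gamma = (0.562500, -0.075521), gamma' = (0.500000, 0.458333); Gamma_xxx = 0.000000, Gamma_xxy = 0.192504, Gamma_xyy = 0.000000, Gamma_yxx = 0.000000, Gamma_yxy = 0.566498, Gamma_yyy = 0.000000
  tau = 0.250000: gamma = (0.625000, -0.010417), gamma' = (0.500000, 0.583333); Gamma_xxx = 0.000000, Gamma_xxy = 0.233743, Gamma_xyy = 0.000000, Gamma_yxx = 0.000000, Gamma_yxy = 0.570105, Gamma_yyy = 0.000000
  tau = 0.375000: gamma = (0.687500, 0.070312), gamma' = (0.500000, 0.708333); Gamma_xxx = 0.000000, Gamma_xxy = 0.274813, Gamma_xyy = 0.000000, Gamma_yxx = 0.000000, Gamma_yxy = 0.560670, Gamma_yyy = 0.000000
  tau = 0.500000: gamma = (0.750000, 0.166667), gamma' = (0.500000, 0.833333); Gamma_xxx = 0.000000, Gamma_xxy = 0.311688, Gamma_xyy = 0.000000, Gamma_yxx = 0.000000, Gamma_yxy = 0.539461, Gamma_yyy = 0.000000
  tau = 0.625000: gamma = (0.812500, 0.278646), gamma' = (0.500000, 0.958333); Gamma_xxx = 0.000000, Gamma_xxy = 0.341349, Gamma_xyy = 0.000000, Gamma_yxx = 0.000000, Gamma_yxy = 0.508600, Gamma_yyy = 0.000000
  tau = 0.750000: gamma = (0.875000, 0.406250), gamma' = (0.500000, 1.083333); Gamma_xxx = 0.000000, Gamma_xxy = 0.362086, Gamma_xyy = 0.000000, Gamma_yxx = 0.000000, Gamma_yxy = 0.470825, Gamma_yyy = 0.000000
  tau = 0.875000: gamma = (0.937500, 0.549479), gamma' = (0.500000, 1.208333); Gamma_xxx = 0.000000, Gamma_xxy = 0.373522, Gamma_xyy = 0.000000, Gamma_yxx = 0.000000, Gamma_yxy = 0.429062, Gamma_yyy = 0.000000
  tau = 1.000000: gamma = (1.000000, 0.708333), gamma' = (0.500000, 1.333333); Gamma_xxx = 0.000000, Gamma_xxy = 0.376357, Gamma_xyy = 0.000000, Gamma_yxx = 0.000000, Gamma_yxy = 0.386007, Gamma_yyy = 0.000000
step 0: V^x = -1.5000, V^y = -1.2500
step 1: k1 = (0.175124, 0.618085), k2 = (0.243294, 0.715961), k3 = (0.241365, 0.710283), k4 = (0.321634, 0.784474); V <- V + (h/6)(k1 + 2k2 + 2k3 + k4): V^x = -1.4389, V^y = -1.0727
step 2: k1 = (0.321565, 0.784305), k2 = (0.406200, 0.828722), k3 = (0.403377, 0.822964), k4 = (0.482662, 0.835376); V <- V + (h/6)(k1 + 2k2 + 2k3 + k4): V^x = -1.3379, V^y = -0.8676
step 3: k1 = (0.482724, 0.835484), k2 = (0.548185, 0.816780), k3 = (0.545907, 0.813386), k4 = (0.591541, 0.769186); V <- V + (h/6)(k1 + 2k2 + 2k3 + k4): V^x = -1.2020, V^y = -0.6649
step 4: k1 = (0.591869, 0.769613), k2 = (0.615325, 0.706819), k3 = (0.615468, 0.706983), k4 = (0.617820, 0.633661); V <- V + (h/6)(k1 + 2k2 + 2k3 + k4): V^x = -1.0490, V^y = -0.4886


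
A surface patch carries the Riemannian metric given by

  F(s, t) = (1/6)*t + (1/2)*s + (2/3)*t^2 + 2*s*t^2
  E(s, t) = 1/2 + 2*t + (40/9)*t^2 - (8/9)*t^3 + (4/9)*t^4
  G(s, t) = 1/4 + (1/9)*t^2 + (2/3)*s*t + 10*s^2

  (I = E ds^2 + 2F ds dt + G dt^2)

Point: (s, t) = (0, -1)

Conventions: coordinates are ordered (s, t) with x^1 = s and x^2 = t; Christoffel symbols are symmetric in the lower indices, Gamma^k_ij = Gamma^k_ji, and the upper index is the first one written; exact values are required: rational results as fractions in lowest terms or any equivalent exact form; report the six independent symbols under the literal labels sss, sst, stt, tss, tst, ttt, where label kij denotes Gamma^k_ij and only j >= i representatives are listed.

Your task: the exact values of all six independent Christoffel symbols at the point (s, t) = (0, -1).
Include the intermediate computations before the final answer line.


E = 77/18, F = 1/2, G = 13/36 at the point
E_s = 0, E_t = -34/3, F_s = 5/2, F_t = -7/6, G_s = -2/3, G_t = -2/9
EG - F^2 = 839/648;  g^inv = (648/839) * [[13/36, -1/2], [-1/2, 77/18]]
first-kind symbols [ij,l] = (1/2)(d_i g_jl + d_j g_il - d_l g_ij): [ss,s] = E_s/2 = 0, [ss,t] = F_s - E_t/2 = 49/6, [st,s] = E_t/2 = -17/3, [st,t] = G_s/2 = -1/3, [tt,s] = F_t - G_s/2 = -5/6, [tt,t] = G_t/2 = -1/9
Gamma^s_ij = (G*[ij,s] - F*[ij,t])/(EG - F^2), Gamma^t_ij = (E*[ij,t] - F*[ij,s])/(EG - F^2)

Answer: Gamma_sss = -2646/839, Gamma_sst = -1218/839, Gamma_stt = -159/839, Gamma_tss = 22638/839, Gamma_tst = 912/839, Gamma_ttt = -38/839


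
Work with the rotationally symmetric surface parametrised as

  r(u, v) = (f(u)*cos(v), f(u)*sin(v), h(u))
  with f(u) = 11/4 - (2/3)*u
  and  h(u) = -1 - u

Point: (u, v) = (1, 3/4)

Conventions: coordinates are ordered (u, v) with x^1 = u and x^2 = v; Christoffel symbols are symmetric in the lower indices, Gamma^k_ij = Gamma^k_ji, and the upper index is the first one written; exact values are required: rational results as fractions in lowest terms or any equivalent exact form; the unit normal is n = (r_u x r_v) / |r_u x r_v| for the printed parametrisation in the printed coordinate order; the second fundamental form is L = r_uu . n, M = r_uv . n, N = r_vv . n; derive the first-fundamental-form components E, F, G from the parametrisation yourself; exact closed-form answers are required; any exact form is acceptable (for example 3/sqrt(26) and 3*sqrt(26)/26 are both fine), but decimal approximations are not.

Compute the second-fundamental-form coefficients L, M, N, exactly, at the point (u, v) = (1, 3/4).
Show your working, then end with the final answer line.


f = 25/12, f' = -2/3, f'' = 0, h' = -1, h'' = 0
E = 13/9, F = 0, G = 625/144; answer radicand W^2 = 13/9
unnormalised second-form numerators: l = 0, m = 0, n = -25/12; L = l/sqrt(13/9), and similarly M = m/sqrt(W^2), N = n/sqrt(W^2)

Answer: L = 0, M = 0, N = -25*sqrt(13)/52


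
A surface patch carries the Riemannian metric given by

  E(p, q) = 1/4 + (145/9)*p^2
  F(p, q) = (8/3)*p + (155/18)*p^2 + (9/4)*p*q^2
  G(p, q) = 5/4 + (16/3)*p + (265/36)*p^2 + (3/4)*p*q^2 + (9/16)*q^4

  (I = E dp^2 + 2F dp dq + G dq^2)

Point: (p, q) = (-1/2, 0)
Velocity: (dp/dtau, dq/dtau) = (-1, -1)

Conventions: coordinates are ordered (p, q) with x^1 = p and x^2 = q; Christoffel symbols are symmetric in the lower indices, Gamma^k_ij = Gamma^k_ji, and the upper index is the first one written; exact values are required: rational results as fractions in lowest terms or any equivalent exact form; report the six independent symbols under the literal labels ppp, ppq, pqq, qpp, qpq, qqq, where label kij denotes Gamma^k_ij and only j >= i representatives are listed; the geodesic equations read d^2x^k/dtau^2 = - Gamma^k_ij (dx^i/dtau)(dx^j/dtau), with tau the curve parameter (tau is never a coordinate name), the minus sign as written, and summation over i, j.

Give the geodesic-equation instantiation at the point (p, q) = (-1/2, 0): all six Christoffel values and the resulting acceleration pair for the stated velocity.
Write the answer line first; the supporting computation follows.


Answer: Gamma_ppp = 7562/5913, Gamma_ppq = 59/81, Gamma_pqq = 61/162, Gamma_qpp = -97604/5913, Gamma_qpq = -308/81, Gamma_qqq = -59/81; accelerations (d^2p/dtau^2, d^2q/dtau^2) = (-36805/11826, 146879/5913)

E = 77/18, F = 59/72, G = 61/144 at the point
E_p = -145/9, E_q = 0, F_p = -107/18, F_q = 0, G_p = -73/36, G_q = 0
EG - F^2 = 73/64;  g^inv = (64/73) * [[61/144, -59/72], [-59/72, 77/18]]
first-kind symbols [ij,l] = (1/2)(d_i g_jl + d_j g_il - d_l g_ij): [pp,p] = E_p/2 = -145/18, [pp,q] = F_p - E_q/2 = -107/18, [pq,p] = E_q/2 = 0, [pq,q] = G_p/2 = -73/72, [qq,p] = F_q - G_p/2 = 73/72, [qq,q] = G_q/2 = 0
Gamma^p_ij = (G*[ij,p] - F*[ij,q])/(EG - F^2), Gamma^q_ij = (E*[ij,q] - F*[ij,p])/(EG - F^2)
Gamma_ppp = 7562/5913, Gamma_ppq = 59/81, Gamma_pqq = 61/162, Gamma_qpp = -97604/5913, Gamma_qpq = -308/81, Gamma_qqq = -59/81
d^2p/dtau^2 = -(Gamma_ppp*(-1)^2 + 2*Gamma_ppq*(-1)*(-1) + Gamma_pqq*(-1)^2) = -36805/11826
d^2q/dtau^2 = -(Gamma_qpp*(-1)^2 + 2*Gamma_qpq*(-1)*(-1) + Gamma_qqq*(-1)^2) = 146879/5913


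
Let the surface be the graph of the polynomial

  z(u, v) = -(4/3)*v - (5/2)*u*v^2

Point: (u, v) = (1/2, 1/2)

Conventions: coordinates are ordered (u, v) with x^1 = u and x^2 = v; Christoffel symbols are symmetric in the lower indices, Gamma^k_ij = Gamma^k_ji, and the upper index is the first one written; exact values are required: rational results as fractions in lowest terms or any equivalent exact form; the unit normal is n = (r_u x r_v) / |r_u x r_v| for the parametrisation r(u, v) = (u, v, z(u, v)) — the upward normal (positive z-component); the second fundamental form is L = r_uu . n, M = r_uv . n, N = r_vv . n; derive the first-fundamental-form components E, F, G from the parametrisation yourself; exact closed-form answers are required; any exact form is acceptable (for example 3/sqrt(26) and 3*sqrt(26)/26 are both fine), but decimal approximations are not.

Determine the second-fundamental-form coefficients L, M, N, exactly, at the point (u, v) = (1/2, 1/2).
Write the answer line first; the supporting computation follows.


Answer: L = 0, M = -12*sqrt(4645)/929, N = -12*sqrt(4645)/929

z_u = -5/8, z_v = -31/12, z_uu = 0, z_uv = -5/2, z_vv = -5/2
E = 89/64, F = 155/96, G = 1105/144; answer radicand W^2 = 4645/576
unnormalised second-form numerators: l = 0, m = -5/2, n = -5/2; L = l/sqrt(4645/576), and similarly M = m/sqrt(W^2), N = n/sqrt(W^2)


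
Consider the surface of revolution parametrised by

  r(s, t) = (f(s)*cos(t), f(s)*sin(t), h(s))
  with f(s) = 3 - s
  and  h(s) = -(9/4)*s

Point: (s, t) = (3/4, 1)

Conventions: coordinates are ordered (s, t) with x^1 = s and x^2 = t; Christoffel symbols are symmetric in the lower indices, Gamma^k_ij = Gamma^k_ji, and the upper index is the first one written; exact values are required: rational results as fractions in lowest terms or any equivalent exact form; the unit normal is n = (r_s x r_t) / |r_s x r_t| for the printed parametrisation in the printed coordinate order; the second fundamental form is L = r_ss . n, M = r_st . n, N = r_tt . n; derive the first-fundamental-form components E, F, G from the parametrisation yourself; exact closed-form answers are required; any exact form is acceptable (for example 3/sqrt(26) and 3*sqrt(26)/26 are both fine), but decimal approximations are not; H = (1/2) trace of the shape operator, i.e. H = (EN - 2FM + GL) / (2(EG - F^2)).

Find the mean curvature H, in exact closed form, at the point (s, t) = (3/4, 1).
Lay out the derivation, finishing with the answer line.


f = 9/4, f' = -1, f'' = 0, h' = -9/4, h'' = 0
E = 97/16, F = 0, G = 81/16; answer radicand W^2 = 97/16
unnormalised second-form numerators: l = 0, m = 0, n = -81/16; L = l/sqrt(97/16), and similarly M = m/sqrt(W^2), N = n/sqrt(W^2)
H = (E*n - 2*F*m + G*l) / (2*(EG - F^2)*sqrt(W^2)); E*n - 2*F*m + G*l = -7857/256, EG - F^2 = 7857/256, so H = (-1/2)/sqrt(97/16)

Answer: H = -2*sqrt(97)/97


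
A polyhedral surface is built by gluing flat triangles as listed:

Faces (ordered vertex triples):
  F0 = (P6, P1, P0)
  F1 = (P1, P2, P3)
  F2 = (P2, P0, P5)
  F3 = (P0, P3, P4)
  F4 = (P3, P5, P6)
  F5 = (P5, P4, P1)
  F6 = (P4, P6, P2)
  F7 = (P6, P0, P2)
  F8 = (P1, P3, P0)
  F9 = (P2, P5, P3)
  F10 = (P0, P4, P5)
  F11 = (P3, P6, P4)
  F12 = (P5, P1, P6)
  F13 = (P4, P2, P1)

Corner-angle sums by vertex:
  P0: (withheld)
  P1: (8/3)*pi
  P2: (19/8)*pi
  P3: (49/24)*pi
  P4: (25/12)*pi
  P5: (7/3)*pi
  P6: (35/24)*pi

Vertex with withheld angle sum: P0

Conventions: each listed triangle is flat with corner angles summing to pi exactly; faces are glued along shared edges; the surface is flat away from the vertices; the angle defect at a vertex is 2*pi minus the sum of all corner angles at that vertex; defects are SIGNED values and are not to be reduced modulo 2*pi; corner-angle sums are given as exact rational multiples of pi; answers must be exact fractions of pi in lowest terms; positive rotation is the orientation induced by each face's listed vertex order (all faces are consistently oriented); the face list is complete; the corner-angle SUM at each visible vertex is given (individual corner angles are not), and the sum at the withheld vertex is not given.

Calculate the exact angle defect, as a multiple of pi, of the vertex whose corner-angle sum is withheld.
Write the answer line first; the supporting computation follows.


Answer: defect(P0) = (23/24)*pi

V = 7, E = 21, F = 14; chi = V - E + F = 0
Gauss-Bonnet: total defect = 2*pi*chi = 0; visible defects sum to (-23/24)*pi


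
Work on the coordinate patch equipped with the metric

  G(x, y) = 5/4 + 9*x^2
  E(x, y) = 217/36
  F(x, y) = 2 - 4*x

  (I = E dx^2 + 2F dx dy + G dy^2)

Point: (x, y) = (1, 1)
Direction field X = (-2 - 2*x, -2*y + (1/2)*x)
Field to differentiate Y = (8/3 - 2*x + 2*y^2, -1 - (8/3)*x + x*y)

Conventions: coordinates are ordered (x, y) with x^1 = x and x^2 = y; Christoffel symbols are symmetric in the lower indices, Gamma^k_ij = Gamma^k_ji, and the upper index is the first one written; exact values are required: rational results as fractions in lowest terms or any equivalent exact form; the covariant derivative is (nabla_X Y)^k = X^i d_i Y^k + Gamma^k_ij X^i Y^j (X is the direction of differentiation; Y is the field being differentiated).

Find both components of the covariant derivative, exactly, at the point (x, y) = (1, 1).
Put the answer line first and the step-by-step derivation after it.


Answer: (nabla_X Y)^x = -6926/8321, (nabla_X Y)^y = 243477/16642

E = 217/36, F = -2, G = 41/4 at the point
E_x = 0, E_y = 0, F_x = -4, F_y = 0, G_x = 18, G_y = 0
EG - F^2 = 8321/144;  g^inv = (144/8321) * [[41/4, 2], [2, 217/36]]
first-kind symbols [ij,l] = (1/2)(d_i g_jl + d_j g_il - d_l g_ij): [xx,x] = E_x/2 = 0, [xx,y] = F_x - E_y/2 = -4, [xy,x] = E_y/2 = 0, [xy,y] = G_x/2 = 9, [yy,x] = F_y - G_x/2 = -9, [yy,y] = G_y/2 = 0
Gamma^x_ij = (G*[ij,x] - F*[ij,y])/(EG - F^2), Gamma^y_ij = (E*[ij,y] - F*[ij,x])/(EG - F^2)
Gamma_xxx = -1152/8321, Gamma_xxy = 2592/8321, Gamma_xyy = -13284/8321, Gamma_yxx = -3472/8321, Gamma_yxy = 7812/8321, Gamma_yyy = -2592/8321
X = (-4, -3/2), Y = (8/3, -8/3) at the point


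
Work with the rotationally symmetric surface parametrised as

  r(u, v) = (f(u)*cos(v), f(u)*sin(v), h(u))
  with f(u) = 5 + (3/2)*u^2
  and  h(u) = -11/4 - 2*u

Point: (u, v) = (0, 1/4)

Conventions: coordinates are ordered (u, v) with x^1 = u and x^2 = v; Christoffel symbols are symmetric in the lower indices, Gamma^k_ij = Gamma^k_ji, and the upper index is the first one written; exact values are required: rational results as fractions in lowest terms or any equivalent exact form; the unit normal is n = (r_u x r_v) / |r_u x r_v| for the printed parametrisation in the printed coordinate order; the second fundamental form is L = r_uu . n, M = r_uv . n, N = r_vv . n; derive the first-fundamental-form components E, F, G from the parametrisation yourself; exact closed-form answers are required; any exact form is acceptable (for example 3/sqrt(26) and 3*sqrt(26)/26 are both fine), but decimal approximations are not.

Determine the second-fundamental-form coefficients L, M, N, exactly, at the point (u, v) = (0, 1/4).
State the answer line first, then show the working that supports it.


Answer: L = 3, M = 0, N = -5

f = 5, f' = 0, f'' = 3, h' = -2, h'' = 0
E = 4, F = 0, G = 25; answer radicand W^2 = 4
unnormalised second-form numerators: l = 6, m = 0, n = -10; L = l/sqrt(4), and similarly M = m/sqrt(W^2), N = n/sqrt(W^2)


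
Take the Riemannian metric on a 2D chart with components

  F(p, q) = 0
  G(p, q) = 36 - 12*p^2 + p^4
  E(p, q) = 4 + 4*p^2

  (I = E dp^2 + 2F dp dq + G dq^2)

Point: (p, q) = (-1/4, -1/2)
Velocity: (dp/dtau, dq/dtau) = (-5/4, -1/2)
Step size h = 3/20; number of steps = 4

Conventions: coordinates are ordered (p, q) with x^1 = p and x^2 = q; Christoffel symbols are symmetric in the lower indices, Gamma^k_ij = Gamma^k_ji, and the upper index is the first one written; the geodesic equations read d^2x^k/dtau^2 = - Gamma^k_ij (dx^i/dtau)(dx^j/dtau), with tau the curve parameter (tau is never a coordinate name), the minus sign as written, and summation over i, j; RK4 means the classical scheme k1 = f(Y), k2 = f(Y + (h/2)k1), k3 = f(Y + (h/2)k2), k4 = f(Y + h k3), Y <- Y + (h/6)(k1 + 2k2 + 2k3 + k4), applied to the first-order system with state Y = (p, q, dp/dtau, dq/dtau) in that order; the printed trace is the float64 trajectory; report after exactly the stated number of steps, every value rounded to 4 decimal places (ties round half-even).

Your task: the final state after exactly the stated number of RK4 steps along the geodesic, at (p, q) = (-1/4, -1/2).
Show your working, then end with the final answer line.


f(Y) = (dp/dtau, dq/dtau, -Gamma^p_ij Y'^i Y'^j, -Gamma^q_ij Y'^i Y'^j) with the Gammas evaluated at the stage position; h = 0.150000; intermediate values shown to 6 dp
step 0: p = -0.2500, q = -0.5000, dp/dtau = -1.2500, dq/dtau = -0.5000
step 1:
  k1: at (p, q) = (-0.250000, -0.500000), (dp/dtau, dq/dtau) = (-1.250000, -0.500000); Gamma_ppp = -0.235294, Gamma_ppq = 0.000000, Gamma_pqq = -0.698529, Gamma_qpp = 0.000000, Gamma_qpq = 0.084211, Gamma_qqq = 0.000000; k1 = (-1.250000, -0.500000, 0.542279, -0.105263)
  k2: at (p, q) = (-0.343750, -0.537500), (dp/dtau, dq/dtau) = (-1.209329, -0.507895); Gamma_ppp = -0.307424, Gamma_ppq = 0.000000, Gamma_pqq = -0.904108, Gamma_qpp = 0.000000, Gamma_qpq = 0.116885, Gamma_qqq = 0.000000; k2 = (-1.209329, -0.507895, 0.682821, -0.143585)
  k3: at (p, q) = (-0.340700, -0.538092), (dp/dtau, dq/dtau) = (-1.198788, -0.510769); Gamma_ppp = -0.305266, Gamma_ppq = 0.000000, Gamma_pqq = -0.898080, Gamma_qpp = 0.000000, Gamma_qpq = 0.115807, Gamma_qqq = 0.000000; k3 = (-1.198788, -0.510769, 0.672991, -0.141818)
  k4: at (p, q) = (-0.429818, -0.576615), (dp/dtau, dq/dtau) = (-1.149051, -0.521273); Gamma_ppp = -0.362794, Gamma_ppq = 0.000000, Gamma_pqq = -1.054871, Gamma_qpp = 0.000000, Gamma_qpq = 0.147824, Gamma_qqq = 0.000000; k4 = (-1.149051, -0.521273, 0.765639, -0.177084)
  Y <- Y + (h/6)(k1 + 2k2 + 2k3 + k4): p = -0.4304, q = -0.5765, dp/dtau = -1.1495, dq/dtau = -0.5213
step 2:
  k1: at (p, q) = (-0.430382, -0.576465), (dp/dtau, dq/dtau) = (-1.149511, -0.521329); Gamma_ppp = -0.363122, Gamma_ppq = 0.000000, Gamma_pqq = -1.055734, Gamma_qpp = 0.000000, Gamma_qpq = 0.148031, Gamma_qqq = 0.000000; k1 = (-1.149511, -0.521329, 0.766752, -0.177422)
  k2: at (p, q) = (-0.516596, -0.615565), (dp/dtau, dq/dtau) = (-1.092005, -0.534635); Gamma_ppp = -0.407773, Gamma_ppq = 0.000000, Gamma_pqq = -1.168907, Gamma_qpp = 0.000000, Gamma_qpq = 0.180214, Gamma_qqq = 0.000000; k2 = (-1.092005, -0.534635, 0.820374, -0.210427)
  k3: at (p, q) = (-0.512283, -0.616563), (dp/dtau, dq/dtau) = (-1.087983, -0.537111); Gamma_ppp = -0.405790, Gamma_ppq = 0.000000, Gamma_pqq = -1.164123, Gamma_qpp = 0.000000, Gamma_qpq = 0.178571, Gamma_qqq = 0.000000; k3 = (-1.087983, -0.537111, 0.816172, -0.208703)
  k4: at (p, q) = (-0.593580, -0.657032), (dp/dtau, dq/dtau) = (-1.027086, -0.552634); Gamma_ppp = -0.438929, Gamma_ppq = 0.000000, Gamma_pqq = -1.239461, Gamma_qpp = 0.000000, Gamma_qpq = 0.210204, Gamma_qqq = 0.000000; k4 = (-1.027086, -0.552634, 0.841565, -0.238624)
  Y <- Y + (h/6)(k1 + 2k2 + 2k3 + k4): p = -0.5938, q = -0.6569, dp/dtau = -1.0275, dq/dtau = -0.5527
step 3:
  k1: at (p, q) = (-0.593797, -0.656901), (dp/dtau, dq/dtau) = (-1.027476, -0.552686); Gamma_ppp = -0.439006, Gamma_ppq = 0.000000, Gamma_pqq = -1.239621, Gamma_qpp = 0.000000, Gamma_qpq = 0.210290, Gamma_qqq = 0.000000; k1 = (-1.027476, -0.552686, 0.842119, -0.238836)
  k2: at (p, q) = (-0.670857, -0.698353), (dp/dtau, dq/dtau) = (-0.964317, -0.570599); Gamma_ppp = -0.462644, Gamma_ppq = 0.000000, Gamma_pqq = -1.283827, Gamma_qpp = 0.000000, Gamma_qpq = 0.241753, Gamma_qqq = 0.000000; k2 = (-0.964317, -0.570599, 0.848209, -0.266043)
  k3: at (p, q) = (-0.666120, -0.699696), (dp/dtau, dq/dtau) = (-0.963861, -0.572640); Gamma_ppp = -0.461393, Gamma_ppq = 0.000000, Gamma_pqq = -1.281815, Gamma_qpp = 0.000000, Gamma_qpq = 0.239772, Gamma_qqq = 0.000000; k3 = (-0.963861, -0.572640, 0.848974, -0.264682)
  k4: at (p, q) = (-0.738376, -0.742797), (dp/dtau, dq/dtau) = (-0.900130, -0.592389); Gamma_ppp = -0.477852, Gamma_ppq = 0.000000, Gamma_pqq = -1.303293, Gamma_qpp = 0.000000, Gamma_qpq = 0.270725, Gamma_qqq = 0.000000; k4 = (-0.900130, -0.592389, 0.844529, -0.288716)
  Y <- Y + (h/6)(k1 + 2k2 + 2k3 + k4): p = -0.7384, q = -0.7427, dp/dtau = -0.9005, dq/dtau = -0.5924
step 4:
  k1: at (p, q) = (-0.738396, -0.742690), (dp/dtau, dq/dtau) = (-0.900451, -0.592411); Gamma_ppp = -0.477855, Gamma_ppq = 0.000000, Gamma_pqq = -1.303296, Gamma_qpp = 0.000000, Gamma_qpq = 0.270734, Gamma_qqq = 0.000000; k1 = (-0.900451, -0.592411, 0.844844, -0.288839)
  k2: at (p, q) = (-0.805929, -0.787121), (dp/dtau, dq/dtau) = (-0.837088, -0.614074); Gamma_ppp = -0.488584, Gamma_ppq = 0.000000, Gamma_pqq = -1.307078, Gamma_qpp = 0.000000, Gamma_qpq = 0.301255, Gamma_qqq = 0.000000; k2 = (-0.837088, -0.614074, 0.835241, -0.309711)
  k3: at (p, q) = (-0.801177, -0.788746), (dp/dtau, dq/dtau) = (-0.837808, -0.615640); Gamma_ppp = -0.487962, Gamma_ppq = 0.000000, Gamma_pqq = -1.307278, Gamma_qpp = 0.000000, Gamma_qpq = 0.299052, Gamma_qqq = 0.000000; k3 = (-0.837808, -0.615640, 0.837986, -0.308495)
  k4: at (p, q) = (-0.864067, -0.835036), (dp/dtau, dq/dtau) = (-0.774753, -0.638686); Gamma_ppp = -0.494710, Gamma_ppq = 0.000000, Gamma_pqq = -1.299453, Gamma_qpp = 0.000000, Gamma_qpq = 0.328956, Gamma_qqq = 0.000000; k4 = (-0.774753, -0.638686, 0.827018, -0.325550)
  Y <- Y + (h/6)(k1 + 2k2 + 2k3 + k4): p = -0.8640, q = -0.8350, dp/dtau = -0.7750, dq/dtau = -0.6387

Answer: p = -0.8640, q = -0.8350, dp/dtau = -0.7750, dq/dtau = -0.6387


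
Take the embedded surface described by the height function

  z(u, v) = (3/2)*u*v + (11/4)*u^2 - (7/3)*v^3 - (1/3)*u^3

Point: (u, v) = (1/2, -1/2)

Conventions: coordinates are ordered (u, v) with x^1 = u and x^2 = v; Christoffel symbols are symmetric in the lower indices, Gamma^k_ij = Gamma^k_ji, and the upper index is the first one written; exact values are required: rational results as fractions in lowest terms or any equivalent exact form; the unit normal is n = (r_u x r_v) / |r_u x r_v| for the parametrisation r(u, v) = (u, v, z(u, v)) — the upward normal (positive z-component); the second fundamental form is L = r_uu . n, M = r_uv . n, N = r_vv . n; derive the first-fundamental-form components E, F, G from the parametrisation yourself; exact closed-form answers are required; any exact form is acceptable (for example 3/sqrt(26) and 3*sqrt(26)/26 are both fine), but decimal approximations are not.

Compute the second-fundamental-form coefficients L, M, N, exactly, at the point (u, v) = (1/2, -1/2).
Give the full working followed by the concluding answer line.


z_u = 7/4, z_v = -1, z_uu = 9/2, z_uv = 3/2, z_vv = 7
E = 65/16, F = -7/4, G = 2; answer radicand W^2 = 81/16
unnormalised second-form numerators: l = 9/2, m = 3/2, n = 7; L = l/sqrt(81/16), and similarly M = m/sqrt(W^2), N = n/sqrt(W^2)

Answer: L = 2, M = 2/3, N = 28/9


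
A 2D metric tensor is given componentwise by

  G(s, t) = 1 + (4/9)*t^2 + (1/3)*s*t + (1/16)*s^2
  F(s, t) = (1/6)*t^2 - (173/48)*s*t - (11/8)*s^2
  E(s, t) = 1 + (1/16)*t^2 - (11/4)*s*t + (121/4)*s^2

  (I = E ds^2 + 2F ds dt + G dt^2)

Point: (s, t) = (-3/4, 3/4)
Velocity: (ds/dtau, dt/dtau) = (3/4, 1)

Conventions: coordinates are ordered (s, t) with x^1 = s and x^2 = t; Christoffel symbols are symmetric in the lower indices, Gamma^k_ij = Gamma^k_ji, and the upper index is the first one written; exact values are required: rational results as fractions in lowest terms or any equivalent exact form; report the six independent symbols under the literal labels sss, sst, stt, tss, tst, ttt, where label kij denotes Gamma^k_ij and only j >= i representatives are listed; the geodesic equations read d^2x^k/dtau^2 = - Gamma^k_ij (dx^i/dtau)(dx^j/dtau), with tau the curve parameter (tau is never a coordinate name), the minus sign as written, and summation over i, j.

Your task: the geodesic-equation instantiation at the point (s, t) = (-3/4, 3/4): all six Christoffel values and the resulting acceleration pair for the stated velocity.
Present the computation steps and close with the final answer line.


E = 5017/256, F = 345/256, G = 281/256 at the point
E_s = -759/16, E_t = 69/32, F_s = -41/64, F_t = 189/64, G_s = 5/32, G_t = 5/12
EG - F^2 = 2521/128;  g^inv = (128/2521) * [[281/256, -345/256], [-345/256, 5017/256]]
first-kind symbols [ij,l] = (1/2)(d_i g_jl + d_j g_il - d_l g_ij): [ss,s] = E_s/2 = -759/32, [ss,t] = F_s - E_t/2 = -55/32, [st,s] = E_t/2 = 69/64, [st,t] = G_s/2 = 5/64, [tt,s] = F_t - G_s/2 = 23/8, [tt,t] = G_t/2 = 5/24
Gamma^s_ij = (G*[ij,s] - F*[ij,t])/(EG - F^2), Gamma^t_ij = (E*[ij,t] - F*[ij,s])/(EG - F^2)
Gamma_sss = -3036/2521, Gamma_sst = 138/2521, Gamma_stt = 368/2521, Gamma_tss = -220/2521, Gamma_tst = 10/2521, Gamma_ttt = 80/7563
d^2s/dtau^2 = -(Gamma_sss*(3/4)^2 + 2*Gamma_sst*(3/4)*(1) + Gamma_stt*(1)^2) = 4531/10084
d^2t/dtau^2 = -(Gamma_tss*(3/4)^2 + 2*Gamma_tst*(3/4)*(1) + Gamma_ttt*(1)^2) = 985/30252

Answer: Gamma_sss = -3036/2521, Gamma_sst = 138/2521, Gamma_stt = 368/2521, Gamma_tss = -220/2521, Gamma_tst = 10/2521, Gamma_ttt = 80/7563; accelerations (d^2s/dtau^2, d^2t/dtau^2) = (4531/10084, 985/30252)


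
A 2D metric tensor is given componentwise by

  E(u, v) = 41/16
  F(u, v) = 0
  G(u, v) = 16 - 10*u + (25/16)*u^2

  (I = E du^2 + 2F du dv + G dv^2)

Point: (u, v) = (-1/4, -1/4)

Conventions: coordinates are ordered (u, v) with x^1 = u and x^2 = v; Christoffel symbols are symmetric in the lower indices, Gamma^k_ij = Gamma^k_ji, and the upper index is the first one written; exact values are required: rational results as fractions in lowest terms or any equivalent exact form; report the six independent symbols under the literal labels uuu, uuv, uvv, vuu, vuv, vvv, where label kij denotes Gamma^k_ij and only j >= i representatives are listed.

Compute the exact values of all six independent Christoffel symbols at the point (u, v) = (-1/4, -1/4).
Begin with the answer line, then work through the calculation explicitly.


Answer: Gamma_uuu = 0, Gamma_uuv = 0, Gamma_uvv = 345/164, Gamma_vuu = 0, Gamma_vuv = -20/69, Gamma_vvv = 0

E = 41/16, F = 0, G = 4761/256 at the point
E_u = 0, E_v = 0, F_u = 0, F_v = 0, G_u = -345/32, G_v = 0
EG - F^2 = 195201/4096;  g^inv = (4096/195201) * [[4761/256, 0], [0, 41/16]]
first-kind symbols [ij,l] = (1/2)(d_i g_jl + d_j g_il - d_l g_ij): [uu,u] = E_u/2 = 0, [uu,v] = F_u - E_v/2 = 0, [uv,u] = E_v/2 = 0, [uv,v] = G_u/2 = -345/64, [vv,u] = F_v - G_u/2 = 345/64, [vv,v] = G_v/2 = 0
Gamma^u_ij = (G*[ij,u] - F*[ij,v])/(EG - F^2), Gamma^v_ij = (E*[ij,v] - F*[ij,u])/(EG - F^2)


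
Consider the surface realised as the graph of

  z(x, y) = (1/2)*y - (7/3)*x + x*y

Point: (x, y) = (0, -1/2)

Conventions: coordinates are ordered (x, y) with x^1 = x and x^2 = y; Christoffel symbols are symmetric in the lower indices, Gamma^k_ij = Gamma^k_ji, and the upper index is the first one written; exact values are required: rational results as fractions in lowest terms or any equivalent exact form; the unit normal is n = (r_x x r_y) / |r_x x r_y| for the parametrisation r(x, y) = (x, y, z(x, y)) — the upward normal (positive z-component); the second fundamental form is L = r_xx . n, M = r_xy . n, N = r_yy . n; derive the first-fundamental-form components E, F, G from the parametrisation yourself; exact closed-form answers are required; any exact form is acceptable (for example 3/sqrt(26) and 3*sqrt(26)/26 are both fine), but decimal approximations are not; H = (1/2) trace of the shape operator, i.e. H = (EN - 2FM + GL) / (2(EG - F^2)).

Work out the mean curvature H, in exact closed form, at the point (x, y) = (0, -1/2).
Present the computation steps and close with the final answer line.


z_x = -17/6, z_y = 1/2, z_xx = 0, z_xy = 1, z_yy = 0
E = 325/36, F = -17/12, G = 5/4; answer radicand W^2 = 167/18
unnormalised second-form numerators: l = 0, m = 1, n = 0; L = l/sqrt(167/18), and similarly M = m/sqrt(W^2), N = n/sqrt(W^2)
H = (E*n - 2*F*m + G*l) / (2*(EG - F^2)*sqrt(W^2)); E*n - 2*F*m + G*l = 17/6, EG - F^2 = 167/18, so H = (51/334)/sqrt(167/18)

Answer: H = 153*sqrt(334)/55778
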